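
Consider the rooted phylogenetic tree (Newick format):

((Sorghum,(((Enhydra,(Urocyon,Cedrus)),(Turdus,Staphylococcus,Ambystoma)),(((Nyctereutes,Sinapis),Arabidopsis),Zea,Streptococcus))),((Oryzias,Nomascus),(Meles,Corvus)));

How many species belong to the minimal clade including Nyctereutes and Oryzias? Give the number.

The MRCA of Nyctereutes and Oryzias is the root, so the clade is the entire tree.
That clade contains 16 terminal taxa: Ambystoma, Arabidopsis, Cedrus, Corvus, Enhydra, Meles, Nomascus, Nyctereutes, Oryzias, Sinapis, Sorghum, Staphylococcus, Streptococcus, Turdus, Urocyon, Zea.

16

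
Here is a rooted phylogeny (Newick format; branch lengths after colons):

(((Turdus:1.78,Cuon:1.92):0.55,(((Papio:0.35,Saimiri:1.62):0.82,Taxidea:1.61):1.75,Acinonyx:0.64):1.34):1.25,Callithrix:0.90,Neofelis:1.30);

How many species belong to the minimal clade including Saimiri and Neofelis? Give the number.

The MRCA of Saimiri and Neofelis is the root, so the clade is the entire tree.
That clade contains 8 terminal taxa: Acinonyx, Callithrix, Cuon, Neofelis, Papio, Saimiri, Taxidea, Turdus.

8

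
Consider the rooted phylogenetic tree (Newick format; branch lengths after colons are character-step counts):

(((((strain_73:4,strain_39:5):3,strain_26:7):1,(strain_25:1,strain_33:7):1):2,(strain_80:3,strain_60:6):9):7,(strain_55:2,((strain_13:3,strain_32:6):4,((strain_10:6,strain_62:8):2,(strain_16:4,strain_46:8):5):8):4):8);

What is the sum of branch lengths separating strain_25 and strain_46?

The path runs strain_25 → … → MRCA → … → strain_46; the MRCA is the root of the tree.
Branch lengths along that path: 1 + 1 + 2 + 7 + 8 + 4 + 8 + 5 + 8 = 44.

44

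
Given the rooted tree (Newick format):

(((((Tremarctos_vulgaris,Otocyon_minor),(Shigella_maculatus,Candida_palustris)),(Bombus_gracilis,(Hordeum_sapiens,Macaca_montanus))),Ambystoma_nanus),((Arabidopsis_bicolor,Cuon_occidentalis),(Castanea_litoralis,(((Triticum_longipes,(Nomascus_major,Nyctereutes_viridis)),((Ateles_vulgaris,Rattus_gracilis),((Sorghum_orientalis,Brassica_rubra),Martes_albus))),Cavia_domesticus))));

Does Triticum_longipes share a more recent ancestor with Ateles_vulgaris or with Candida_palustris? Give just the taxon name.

The MRCA of Triticum_longipes and Ateles_vulgaris subtends ((Triticum_longipes,(Nomascus_major,Nyctereutes_viridis)),((Ateles_vulgaris,Rattus_gracilis),((Sorghum_orientalis,Brassica_rubra),Martes_albus))) (8 taxa).
The MRCA of Triticum_longipes and Candida_palustris is the root, subtending the entire tree (20 taxa).
The first is nested inside the second, so Triticum_longipes shares a more recent common ancestor with Ateles_vulgaris.

Ateles_vulgaris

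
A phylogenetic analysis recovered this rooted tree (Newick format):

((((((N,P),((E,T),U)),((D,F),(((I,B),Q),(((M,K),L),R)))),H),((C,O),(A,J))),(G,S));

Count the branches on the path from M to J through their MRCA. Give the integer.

The MRCA of M and J is the node subtending (((((N,P),((E,T),U)),((D,F),(((I,B),Q),(((M,K),L),R)))),H),((C,O),(A,J))).
From M up to that node: 8 branches. From J up to the same node: 3 branches. Total: 8 + 3 = 11.

11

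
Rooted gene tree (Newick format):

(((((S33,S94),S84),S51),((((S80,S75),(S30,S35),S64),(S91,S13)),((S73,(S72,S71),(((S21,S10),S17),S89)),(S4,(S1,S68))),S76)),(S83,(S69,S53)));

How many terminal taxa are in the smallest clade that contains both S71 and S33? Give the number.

22

The MRCA of S71 and S33 is the node subtending ((((S33,S94),S84),S51),((((S80,S75),(S30,S35),S64),(S91,S13)),((S73,(S72,S71),(((S21,S10),S17),S89)),(S4,(S1,S68))),S76)).
That clade contains 22 terminal taxa: S1, S10, S13, S17, S21, S30, S33, S35, S4, S51, S64, S68, S71, S72, S73, S75, S76, S80, S84, S89, S91, S94.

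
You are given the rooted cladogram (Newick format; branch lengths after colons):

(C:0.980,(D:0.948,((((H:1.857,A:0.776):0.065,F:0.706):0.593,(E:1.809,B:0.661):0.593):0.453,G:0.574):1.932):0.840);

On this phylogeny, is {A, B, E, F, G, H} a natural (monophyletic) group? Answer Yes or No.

The most recent common ancestor of these taxa subtends ((((H,A),F),(E,B)),G).
That clade has exactly 6 tips — every listed taxon and nothing else — so the group is monophyletic.

Yes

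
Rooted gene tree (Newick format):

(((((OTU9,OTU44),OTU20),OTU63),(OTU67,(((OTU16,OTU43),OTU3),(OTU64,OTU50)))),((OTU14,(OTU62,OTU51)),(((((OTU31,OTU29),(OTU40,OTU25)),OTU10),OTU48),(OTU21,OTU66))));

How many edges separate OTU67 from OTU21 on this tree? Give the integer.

The MRCA of OTU67 and OTU21 is the root of the tree.
From OTU67 up to that node: 3 branches. From OTU21 up to the same node: 4 branches. Total: 3 + 4 = 7.

7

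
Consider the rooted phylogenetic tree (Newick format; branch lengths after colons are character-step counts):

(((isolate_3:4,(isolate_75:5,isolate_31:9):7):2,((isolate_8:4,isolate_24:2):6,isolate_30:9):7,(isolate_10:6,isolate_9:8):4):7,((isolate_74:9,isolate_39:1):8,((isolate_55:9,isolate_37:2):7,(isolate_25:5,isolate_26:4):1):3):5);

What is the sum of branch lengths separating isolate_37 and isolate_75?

The path runs isolate_37 → … → MRCA → … → isolate_75; the MRCA is the root of the tree.
Branch lengths along that path: 2 + 7 + 3 + 5 + 7 + 2 + 7 + 5 = 38.

38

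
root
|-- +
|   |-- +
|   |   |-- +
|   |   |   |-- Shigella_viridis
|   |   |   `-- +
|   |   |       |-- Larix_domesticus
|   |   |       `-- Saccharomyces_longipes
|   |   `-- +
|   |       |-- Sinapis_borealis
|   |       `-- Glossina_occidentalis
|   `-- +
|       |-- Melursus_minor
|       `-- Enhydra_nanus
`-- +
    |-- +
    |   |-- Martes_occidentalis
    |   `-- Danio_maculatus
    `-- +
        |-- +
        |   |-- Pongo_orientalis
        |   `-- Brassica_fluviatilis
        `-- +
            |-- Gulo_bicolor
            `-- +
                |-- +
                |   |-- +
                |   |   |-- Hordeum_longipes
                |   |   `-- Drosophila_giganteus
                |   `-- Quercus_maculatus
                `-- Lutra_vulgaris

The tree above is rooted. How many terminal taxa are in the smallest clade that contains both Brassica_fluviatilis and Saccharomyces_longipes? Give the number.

The MRCA of Brassica_fluviatilis and Saccharomyces_longipes is the root, so the clade is the entire tree.
That clade contains 16 terminal taxa: Brassica_fluviatilis, Danio_maculatus, Drosophila_giganteus, Enhydra_nanus, Glossina_occidentalis, Gulo_bicolor, Hordeum_longipes, Larix_domesticus, Lutra_vulgaris, Martes_occidentalis, Melursus_minor, Pongo_orientalis, Quercus_maculatus, Saccharomyces_longipes, Shigella_viridis, Sinapis_borealis.

16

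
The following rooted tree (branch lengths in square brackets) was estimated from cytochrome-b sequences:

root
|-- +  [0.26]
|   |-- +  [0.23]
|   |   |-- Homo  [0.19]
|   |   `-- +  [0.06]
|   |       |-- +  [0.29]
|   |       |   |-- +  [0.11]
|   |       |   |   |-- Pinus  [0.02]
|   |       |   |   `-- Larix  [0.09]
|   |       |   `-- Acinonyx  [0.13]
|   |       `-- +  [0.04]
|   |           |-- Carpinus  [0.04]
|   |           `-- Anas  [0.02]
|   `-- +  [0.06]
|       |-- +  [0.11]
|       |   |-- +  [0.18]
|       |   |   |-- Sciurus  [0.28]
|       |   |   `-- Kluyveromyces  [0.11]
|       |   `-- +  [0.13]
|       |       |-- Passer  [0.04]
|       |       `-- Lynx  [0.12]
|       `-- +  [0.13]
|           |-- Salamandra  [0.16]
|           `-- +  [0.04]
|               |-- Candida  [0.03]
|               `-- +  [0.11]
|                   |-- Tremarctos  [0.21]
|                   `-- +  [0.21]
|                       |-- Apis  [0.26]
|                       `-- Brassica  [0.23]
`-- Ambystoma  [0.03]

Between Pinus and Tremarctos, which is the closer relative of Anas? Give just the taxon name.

Pinus

The MRCA of Anas and Pinus subtends (((Pinus,Larix),Acinonyx),(Carpinus,Anas)) (5 taxa).
The MRCA of Anas and Tremarctos subtends ((Homo,(((Pinus,Larix),Acinonyx),(Carpinus,Anas))),(((Sciurus,Kluyveromyces),(Passer,Lynx)),(Salamandra,(Candida,(Tremarctos,(Apis,Brassica)))))) (15 taxa).
The first is nested inside the second, so Anas shares a more recent common ancestor with Pinus.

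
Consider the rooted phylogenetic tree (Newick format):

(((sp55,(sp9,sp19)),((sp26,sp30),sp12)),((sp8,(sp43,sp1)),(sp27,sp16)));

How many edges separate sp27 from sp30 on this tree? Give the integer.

7

The MRCA of sp27 and sp30 is the root of the tree.
From sp27 up to that node: 3 branches. From sp30 up to the same node: 4 branches. Total: 3 + 4 = 7.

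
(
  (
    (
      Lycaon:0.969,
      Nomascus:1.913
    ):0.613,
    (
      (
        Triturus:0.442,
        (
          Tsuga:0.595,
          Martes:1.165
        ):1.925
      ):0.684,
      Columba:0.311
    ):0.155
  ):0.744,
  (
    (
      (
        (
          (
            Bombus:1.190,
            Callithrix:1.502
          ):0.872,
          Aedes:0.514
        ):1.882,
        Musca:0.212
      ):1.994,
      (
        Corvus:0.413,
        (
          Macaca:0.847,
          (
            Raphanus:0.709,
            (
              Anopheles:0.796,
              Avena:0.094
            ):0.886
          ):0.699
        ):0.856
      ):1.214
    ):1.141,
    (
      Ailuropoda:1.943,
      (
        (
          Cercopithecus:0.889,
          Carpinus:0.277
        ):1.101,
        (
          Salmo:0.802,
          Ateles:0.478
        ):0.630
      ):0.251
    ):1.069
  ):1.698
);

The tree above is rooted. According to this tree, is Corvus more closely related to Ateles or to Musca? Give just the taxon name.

Musca

The MRCA of Corvus and Musca subtends ((((Bombus,Callithrix),Aedes),Musca),(Corvus,(Macaca,(Raphanus,(Anopheles,Avena))))) (9 taxa).
The MRCA of Corvus and Ateles subtends (((((Bombus,Callithrix),Aedes),Musca),(Corvus,(Macaca,(Raphanus,(Anopheles,Avena))))),(Ailuropoda,((Cercopithecus,Carpinus),(Salmo,Ateles)))) (14 taxa).
The first is nested inside the second, so Corvus shares a more recent common ancestor with Musca.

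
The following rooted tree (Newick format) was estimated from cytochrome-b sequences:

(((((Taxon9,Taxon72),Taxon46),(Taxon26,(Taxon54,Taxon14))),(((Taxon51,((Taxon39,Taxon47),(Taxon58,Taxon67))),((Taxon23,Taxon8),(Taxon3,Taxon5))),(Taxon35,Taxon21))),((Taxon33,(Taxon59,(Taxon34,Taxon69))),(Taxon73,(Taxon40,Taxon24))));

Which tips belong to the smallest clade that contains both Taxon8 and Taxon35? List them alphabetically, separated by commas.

Taxon21, Taxon23, Taxon3, Taxon35, Taxon39, Taxon47, Taxon5, Taxon51, Taxon58, Taxon67, Taxon8

Tracing Taxon8: it sits inside (Taxon23,Taxon8).
Tracing Taxon35: it sits inside (Taxon35,Taxon21).
The smallest clade enclosing both is (((Taxon51,((Taxon39,Taxon47),(Taxon58,Taxon67))),((Taxon23,Taxon8),(Taxon3,Taxon5))),(Taxon35,Taxon21)); the answer is its 11 terminal taxa in alphabetical order.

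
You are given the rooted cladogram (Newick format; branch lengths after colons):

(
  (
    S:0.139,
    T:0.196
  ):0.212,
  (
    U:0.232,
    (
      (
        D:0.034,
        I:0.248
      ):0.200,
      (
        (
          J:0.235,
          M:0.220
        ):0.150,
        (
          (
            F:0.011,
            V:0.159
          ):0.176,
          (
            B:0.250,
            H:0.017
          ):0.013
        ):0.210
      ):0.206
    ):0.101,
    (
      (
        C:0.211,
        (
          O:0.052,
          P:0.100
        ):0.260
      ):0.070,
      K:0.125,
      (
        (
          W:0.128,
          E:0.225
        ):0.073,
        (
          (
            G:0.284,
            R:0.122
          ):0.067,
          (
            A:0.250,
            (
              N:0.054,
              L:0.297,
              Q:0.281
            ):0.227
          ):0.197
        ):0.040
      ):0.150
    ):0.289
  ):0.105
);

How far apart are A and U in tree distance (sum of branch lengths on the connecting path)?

1.158

The path runs A → … → MRCA → … → U; the MRCA is the node subtending (U,((D,I),((J,M),((F,V),(B,H)))),((C,(O,P)),K,((W,E),((G,R),(A,(N,L,Q)))))).
Branch lengths along that path: 0.250 + 0.197 + 0.040 + 0.150 + 0.289 + 0.232 = 1.158.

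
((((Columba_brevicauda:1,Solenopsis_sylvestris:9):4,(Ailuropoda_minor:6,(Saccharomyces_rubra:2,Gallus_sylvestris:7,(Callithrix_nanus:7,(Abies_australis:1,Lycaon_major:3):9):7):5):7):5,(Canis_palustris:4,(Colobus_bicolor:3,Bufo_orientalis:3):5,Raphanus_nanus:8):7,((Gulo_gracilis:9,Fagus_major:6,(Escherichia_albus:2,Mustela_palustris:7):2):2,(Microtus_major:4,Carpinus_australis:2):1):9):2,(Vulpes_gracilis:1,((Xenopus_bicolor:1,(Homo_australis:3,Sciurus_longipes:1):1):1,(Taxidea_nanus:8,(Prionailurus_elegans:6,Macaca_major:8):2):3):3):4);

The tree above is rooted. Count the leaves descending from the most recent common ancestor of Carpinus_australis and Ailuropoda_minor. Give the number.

18

The MRCA of Carpinus_australis and Ailuropoda_minor is the node subtending (((Columba_brevicauda,Solenopsis_sylvestris),(Ailuropoda_minor,(Saccharomyces_rubra,Gallus_sylvestris,(Callithrix_nanus,(Abies_australis,Lycaon_major))))),(Canis_palustris,(Colobus_bicolor,Bufo_orientalis),Raphanus_nanus),((Gulo_gracilis,Fagus_major,(Escherichia_albus,Mustela_palustris)),(Microtus_major,Carpinus_australis))).
That clade contains 18 terminal taxa: Abies_australis, Ailuropoda_minor, Bufo_orientalis, Callithrix_nanus, Canis_palustris, Carpinus_australis, Colobus_bicolor, Columba_brevicauda, Escherichia_albus, Fagus_major, Gallus_sylvestris, Gulo_gracilis, Lycaon_major, Microtus_major, Mustela_palustris, Raphanus_nanus, Saccharomyces_rubra, Solenopsis_sylvestris.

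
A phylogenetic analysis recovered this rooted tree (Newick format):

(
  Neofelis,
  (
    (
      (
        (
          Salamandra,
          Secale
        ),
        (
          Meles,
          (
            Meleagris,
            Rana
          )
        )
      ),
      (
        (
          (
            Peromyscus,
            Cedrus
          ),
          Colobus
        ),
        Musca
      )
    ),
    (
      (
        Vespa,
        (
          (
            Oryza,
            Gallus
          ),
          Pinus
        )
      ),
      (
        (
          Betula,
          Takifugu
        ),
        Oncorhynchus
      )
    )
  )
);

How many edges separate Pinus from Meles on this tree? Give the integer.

8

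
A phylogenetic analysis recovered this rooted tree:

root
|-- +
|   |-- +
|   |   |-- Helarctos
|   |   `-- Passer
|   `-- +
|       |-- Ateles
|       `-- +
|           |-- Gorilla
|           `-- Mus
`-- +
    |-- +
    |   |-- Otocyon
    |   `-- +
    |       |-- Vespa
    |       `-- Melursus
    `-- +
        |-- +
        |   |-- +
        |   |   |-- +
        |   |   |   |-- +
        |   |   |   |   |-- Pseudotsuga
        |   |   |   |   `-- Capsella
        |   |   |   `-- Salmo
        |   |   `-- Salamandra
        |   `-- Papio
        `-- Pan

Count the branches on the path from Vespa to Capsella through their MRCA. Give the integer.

The MRCA of Vespa and Capsella is the node subtending ((Otocyon,(Vespa,Melursus)),(((((Pseudotsuga,Capsella),Salmo),Salamandra),Papio),Pan)).
From Vespa up to that node: 3 branches. From Capsella up to the same node: 6 branches. Total: 3 + 6 = 9.

9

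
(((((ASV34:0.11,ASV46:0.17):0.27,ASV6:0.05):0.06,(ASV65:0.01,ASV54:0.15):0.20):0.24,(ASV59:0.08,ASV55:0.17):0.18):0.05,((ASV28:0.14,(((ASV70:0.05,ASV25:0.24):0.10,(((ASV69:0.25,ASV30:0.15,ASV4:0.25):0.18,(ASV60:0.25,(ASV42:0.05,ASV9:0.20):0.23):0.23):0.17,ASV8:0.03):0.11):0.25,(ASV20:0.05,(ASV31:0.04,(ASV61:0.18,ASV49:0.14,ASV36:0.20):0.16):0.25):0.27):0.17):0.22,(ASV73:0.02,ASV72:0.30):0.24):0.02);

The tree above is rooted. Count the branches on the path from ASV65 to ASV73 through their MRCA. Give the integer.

The MRCA of ASV65 and ASV73 is the root of the tree.
From ASV65 up to that node: 4 branches. From ASV73 up to the same node: 3 branches. Total: 4 + 3 = 7.

7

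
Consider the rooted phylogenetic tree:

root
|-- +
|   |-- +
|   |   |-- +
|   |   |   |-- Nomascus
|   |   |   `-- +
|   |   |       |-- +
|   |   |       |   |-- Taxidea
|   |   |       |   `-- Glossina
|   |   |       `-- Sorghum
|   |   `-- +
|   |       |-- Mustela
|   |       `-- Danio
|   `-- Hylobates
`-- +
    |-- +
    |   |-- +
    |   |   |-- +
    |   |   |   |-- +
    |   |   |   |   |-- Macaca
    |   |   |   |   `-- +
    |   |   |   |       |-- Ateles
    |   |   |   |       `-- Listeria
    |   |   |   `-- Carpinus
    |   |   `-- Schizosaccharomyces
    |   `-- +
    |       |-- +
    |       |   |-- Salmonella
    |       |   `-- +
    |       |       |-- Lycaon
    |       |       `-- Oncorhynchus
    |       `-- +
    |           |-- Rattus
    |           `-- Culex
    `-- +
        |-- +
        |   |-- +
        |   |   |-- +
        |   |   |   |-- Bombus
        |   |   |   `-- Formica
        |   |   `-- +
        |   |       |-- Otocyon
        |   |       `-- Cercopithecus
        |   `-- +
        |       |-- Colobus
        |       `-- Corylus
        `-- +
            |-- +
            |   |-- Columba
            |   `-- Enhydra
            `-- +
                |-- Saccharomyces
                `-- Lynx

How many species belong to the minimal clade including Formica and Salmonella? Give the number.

20

The MRCA of Formica and Salmonella is the node subtending (((((Macaca,(Ateles,Listeria)),Carpinus),Schizosaccharomyces),((Salmonella,(Lycaon,Oncorhynchus)),(Rattus,Culex))),((((Bombus,Formica),(Otocyon,Cercopithecus)),(Colobus,Corylus)),((Columba,Enhydra),(Saccharomyces,Lynx)))).
That clade contains 20 terminal taxa: Ateles, Bombus, Carpinus, Cercopithecus, Colobus, Columba, Corylus, Culex, Enhydra, Formica, Listeria, Lycaon, Lynx, Macaca, Oncorhynchus, Otocyon, Rattus, Saccharomyces, Salmonella, Schizosaccharomyces.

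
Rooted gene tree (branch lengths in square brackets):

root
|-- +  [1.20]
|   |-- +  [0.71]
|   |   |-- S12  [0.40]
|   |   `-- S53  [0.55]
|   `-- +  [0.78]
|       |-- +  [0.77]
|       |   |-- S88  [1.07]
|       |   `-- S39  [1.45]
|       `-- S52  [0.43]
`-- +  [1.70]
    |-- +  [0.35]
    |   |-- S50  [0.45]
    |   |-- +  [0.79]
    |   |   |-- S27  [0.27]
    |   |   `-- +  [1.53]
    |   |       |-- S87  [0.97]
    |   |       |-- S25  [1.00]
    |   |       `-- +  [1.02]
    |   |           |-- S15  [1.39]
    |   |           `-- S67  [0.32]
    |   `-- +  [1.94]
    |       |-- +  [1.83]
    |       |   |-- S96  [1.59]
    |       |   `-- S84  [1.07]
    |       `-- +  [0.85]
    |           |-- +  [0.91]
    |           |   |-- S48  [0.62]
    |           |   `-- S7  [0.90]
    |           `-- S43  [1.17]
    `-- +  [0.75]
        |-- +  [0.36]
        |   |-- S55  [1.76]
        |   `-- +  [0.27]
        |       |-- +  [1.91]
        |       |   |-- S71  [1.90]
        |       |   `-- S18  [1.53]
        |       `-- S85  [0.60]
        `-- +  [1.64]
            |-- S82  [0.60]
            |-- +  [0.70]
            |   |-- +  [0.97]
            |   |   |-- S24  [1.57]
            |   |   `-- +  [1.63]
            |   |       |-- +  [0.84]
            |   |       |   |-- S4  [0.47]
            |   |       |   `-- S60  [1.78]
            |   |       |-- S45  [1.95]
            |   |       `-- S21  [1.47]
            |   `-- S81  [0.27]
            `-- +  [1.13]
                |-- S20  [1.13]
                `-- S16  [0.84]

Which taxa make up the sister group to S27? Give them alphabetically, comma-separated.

S15, S25, S67, S87

S27 attaches to the tree at the node subtending (S27,(S87,S25,(S15,S67))).
The other lineage descending from that same node — the sister group — is (S87,S25,(S15,S67)); its 4 tips in alphabetical order are the answer.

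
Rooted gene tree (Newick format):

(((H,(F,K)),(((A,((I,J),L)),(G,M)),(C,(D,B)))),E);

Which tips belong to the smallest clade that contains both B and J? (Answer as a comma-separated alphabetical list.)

Tracing B: it sits inside (D,B).
Tracing J: it sits inside (I,J).
The smallest clade enclosing both is (((A,((I,J),L)),(G,M)),(C,(D,B))); the answer is its 9 terminal taxa in alphabetical order.

A, B, C, D, G, I, J, L, M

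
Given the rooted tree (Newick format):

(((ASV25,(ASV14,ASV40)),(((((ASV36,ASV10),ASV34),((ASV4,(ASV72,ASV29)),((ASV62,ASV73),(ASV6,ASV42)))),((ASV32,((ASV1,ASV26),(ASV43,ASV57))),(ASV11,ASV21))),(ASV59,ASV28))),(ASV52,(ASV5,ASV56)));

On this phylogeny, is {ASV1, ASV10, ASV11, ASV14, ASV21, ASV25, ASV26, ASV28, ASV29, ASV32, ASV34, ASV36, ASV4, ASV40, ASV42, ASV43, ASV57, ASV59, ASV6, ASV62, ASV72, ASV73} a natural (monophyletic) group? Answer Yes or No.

The most recent common ancestor of these taxa subtends ((ASV25,(ASV14,ASV40)),(((((ASV36,ASV10),ASV34),((ASV4,(ASV72,ASV29)),((ASV62,ASV73),(ASV6,ASV42)))),((ASV32,((ASV1,ASV26),(ASV43,ASV57))),(ASV11,ASV21))),(ASV59,ASV28))).
That clade has exactly 22 tips — every listed taxon and nothing else — so the group is monophyletic.

Yes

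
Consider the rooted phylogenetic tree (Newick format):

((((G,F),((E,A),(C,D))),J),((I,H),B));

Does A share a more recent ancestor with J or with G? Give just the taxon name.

G

The MRCA of A and G subtends ((G,F),((E,A),(C,D))) (6 taxa).
The MRCA of A and J subtends (((G,F),((E,A),(C,D))),J) (7 taxa).
The first is nested inside the second, so A shares a more recent common ancestor with G.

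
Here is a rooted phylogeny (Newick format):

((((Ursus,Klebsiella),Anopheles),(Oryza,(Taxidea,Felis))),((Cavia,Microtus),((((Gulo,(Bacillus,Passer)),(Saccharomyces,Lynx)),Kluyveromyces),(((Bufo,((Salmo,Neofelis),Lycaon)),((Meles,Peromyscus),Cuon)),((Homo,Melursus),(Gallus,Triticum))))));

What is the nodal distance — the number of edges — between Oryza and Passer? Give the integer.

The MRCA of Oryza and Passer is the root of the tree.
From Oryza up to that node: 3 branches. From Passer up to the same node: 7 branches. Total: 3 + 7 = 10.

10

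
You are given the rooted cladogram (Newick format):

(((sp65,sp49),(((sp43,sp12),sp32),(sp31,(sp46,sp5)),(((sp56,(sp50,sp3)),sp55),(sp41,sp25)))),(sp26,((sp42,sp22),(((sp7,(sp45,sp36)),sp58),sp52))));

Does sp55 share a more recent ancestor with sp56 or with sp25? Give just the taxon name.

sp56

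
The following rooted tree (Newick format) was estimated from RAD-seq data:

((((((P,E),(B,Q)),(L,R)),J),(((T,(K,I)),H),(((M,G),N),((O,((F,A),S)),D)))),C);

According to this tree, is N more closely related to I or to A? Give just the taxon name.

A

The MRCA of N and A subtends (((M,G),N),((O,((F,A),S)),D)) (8 taxa).
The MRCA of N and I subtends (((T,(K,I)),H),(((M,G),N),((O,((F,A),S)),D))) (12 taxa).
The first is nested inside the second, so N shares a more recent common ancestor with A.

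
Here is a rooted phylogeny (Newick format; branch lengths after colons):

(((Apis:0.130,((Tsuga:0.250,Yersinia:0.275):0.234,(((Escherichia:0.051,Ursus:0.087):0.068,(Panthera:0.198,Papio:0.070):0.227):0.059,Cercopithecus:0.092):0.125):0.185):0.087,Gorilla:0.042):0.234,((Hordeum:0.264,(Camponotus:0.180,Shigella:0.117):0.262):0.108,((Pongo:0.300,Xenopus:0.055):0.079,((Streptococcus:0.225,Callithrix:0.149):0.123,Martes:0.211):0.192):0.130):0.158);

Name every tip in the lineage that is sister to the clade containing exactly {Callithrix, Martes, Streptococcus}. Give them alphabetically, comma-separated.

Pongo, Xenopus

The clade containing exactly {Callithrix, Martes, Streptococcus} attaches to the tree at the node subtending ((Pongo,Xenopus),((Streptococcus,Callithrix),Martes)).
The other lineage descending from that same node — the sister group — is (Pongo,Xenopus); its 2 tips in alphabetical order are the answer.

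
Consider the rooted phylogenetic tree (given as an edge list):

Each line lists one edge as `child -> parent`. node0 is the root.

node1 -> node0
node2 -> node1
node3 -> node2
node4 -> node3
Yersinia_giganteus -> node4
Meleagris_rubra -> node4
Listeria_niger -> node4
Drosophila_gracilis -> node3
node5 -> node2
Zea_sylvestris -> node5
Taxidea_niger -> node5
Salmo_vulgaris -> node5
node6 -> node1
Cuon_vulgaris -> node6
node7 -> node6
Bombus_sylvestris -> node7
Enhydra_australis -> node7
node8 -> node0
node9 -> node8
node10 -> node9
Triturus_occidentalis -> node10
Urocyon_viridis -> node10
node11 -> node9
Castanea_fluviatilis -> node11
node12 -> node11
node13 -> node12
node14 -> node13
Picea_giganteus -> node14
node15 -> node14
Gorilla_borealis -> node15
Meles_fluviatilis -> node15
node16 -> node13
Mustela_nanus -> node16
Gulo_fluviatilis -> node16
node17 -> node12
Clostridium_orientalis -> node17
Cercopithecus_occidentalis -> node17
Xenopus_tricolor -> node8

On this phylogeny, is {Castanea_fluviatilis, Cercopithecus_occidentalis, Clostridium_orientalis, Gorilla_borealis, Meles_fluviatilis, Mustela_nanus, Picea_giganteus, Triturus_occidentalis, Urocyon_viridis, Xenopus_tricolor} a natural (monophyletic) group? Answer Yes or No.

No

The MRCA of the listed taxa subtends (((Triturus_occidentalis,Urocyon_viridis),(Castanea_fluviatilis,(((Picea_giganteus,(Gorilla_borealis,Meles_fluviatilis)),(Mustela_nanus,Gulo_fluviatilis)),(Clostridium_orientalis,Cercopithecus_occidentalis)))),Xenopus_tricolor).
That clade also contains Gulo_fluviatilis, which is not in the proposed group, so the group is not monophyletic.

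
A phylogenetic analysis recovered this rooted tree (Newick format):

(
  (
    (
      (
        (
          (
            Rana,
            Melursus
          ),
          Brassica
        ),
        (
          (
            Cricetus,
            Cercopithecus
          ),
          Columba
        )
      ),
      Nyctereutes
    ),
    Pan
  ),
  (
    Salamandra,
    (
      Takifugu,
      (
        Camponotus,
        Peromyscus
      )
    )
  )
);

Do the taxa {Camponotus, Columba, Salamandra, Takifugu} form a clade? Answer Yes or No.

The MRCA of the listed taxa is the root, so the smallest clade containing them is the whole tree.
That clade also contains Brassica, Cercopithecus, Cricetus, Melursus, Nyctereutes, Pan, Peromyscus, Rana, which are not in the proposed group, so the group is not monophyletic.

No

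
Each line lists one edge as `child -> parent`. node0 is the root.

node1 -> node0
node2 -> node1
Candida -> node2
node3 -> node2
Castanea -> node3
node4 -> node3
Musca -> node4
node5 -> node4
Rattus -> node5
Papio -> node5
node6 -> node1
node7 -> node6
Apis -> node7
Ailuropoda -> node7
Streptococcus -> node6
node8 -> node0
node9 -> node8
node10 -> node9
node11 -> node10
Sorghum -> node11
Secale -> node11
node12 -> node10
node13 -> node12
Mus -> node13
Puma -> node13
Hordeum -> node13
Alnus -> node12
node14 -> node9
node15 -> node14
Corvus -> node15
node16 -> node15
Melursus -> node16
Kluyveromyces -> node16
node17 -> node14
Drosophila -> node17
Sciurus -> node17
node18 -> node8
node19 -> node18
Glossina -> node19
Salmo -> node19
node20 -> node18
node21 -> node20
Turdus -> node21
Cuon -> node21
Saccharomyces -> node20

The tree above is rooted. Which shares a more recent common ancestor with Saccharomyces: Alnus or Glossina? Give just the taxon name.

The MRCA of Saccharomyces and Glossina subtends ((Glossina,Salmo),((Turdus,Cuon),Saccharomyces)) (5 taxa).
The MRCA of Saccharomyces and Alnus subtends ((((Sorghum,Secale),((Mus,Puma,Hordeum),Alnus)),((Corvus,(Melursus,Kluyveromyces)),(Drosophila,Sciurus))),((Glossina,Salmo),((Turdus,Cuon),Saccharomyces))) (16 taxa).
The first is nested inside the second, so Saccharomyces shares a more recent common ancestor with Glossina.

Glossina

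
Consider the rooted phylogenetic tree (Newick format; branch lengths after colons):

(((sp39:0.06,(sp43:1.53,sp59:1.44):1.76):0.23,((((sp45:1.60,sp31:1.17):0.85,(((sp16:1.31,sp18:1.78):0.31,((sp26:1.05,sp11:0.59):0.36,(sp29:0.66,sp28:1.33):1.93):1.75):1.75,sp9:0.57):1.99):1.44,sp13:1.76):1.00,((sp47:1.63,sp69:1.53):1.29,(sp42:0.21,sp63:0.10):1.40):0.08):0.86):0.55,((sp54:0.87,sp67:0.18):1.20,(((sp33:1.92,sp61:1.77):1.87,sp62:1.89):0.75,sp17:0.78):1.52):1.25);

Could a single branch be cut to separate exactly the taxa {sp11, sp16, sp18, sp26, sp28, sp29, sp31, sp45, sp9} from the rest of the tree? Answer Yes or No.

The most recent common ancestor of these taxa subtends ((sp45,sp31),(((sp16,sp18),((sp26,sp11),(sp29,sp28))),sp9)).
That clade has exactly 9 tips — every listed taxon and nothing else — so the group is monophyletic.

Yes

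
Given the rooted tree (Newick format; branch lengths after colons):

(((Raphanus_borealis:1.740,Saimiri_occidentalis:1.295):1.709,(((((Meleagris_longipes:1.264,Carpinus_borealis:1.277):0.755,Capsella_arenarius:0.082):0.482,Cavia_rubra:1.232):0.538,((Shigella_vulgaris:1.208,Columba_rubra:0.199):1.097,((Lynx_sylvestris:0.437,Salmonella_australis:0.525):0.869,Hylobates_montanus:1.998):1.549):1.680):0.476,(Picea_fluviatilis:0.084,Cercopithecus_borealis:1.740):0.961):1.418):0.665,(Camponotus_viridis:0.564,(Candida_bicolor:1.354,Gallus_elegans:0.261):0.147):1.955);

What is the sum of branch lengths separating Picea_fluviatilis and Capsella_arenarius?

2.623

The path runs Picea_fluviatilis → … → MRCA → … → Capsella_arenarius; the MRCA is the node subtending (((((Meleagris_longipes,Carpinus_borealis),Capsella_arenarius),Cavia_rubra),((Shigella_vulgaris,Columba_rubra),((Lynx_sylvestris,Salmonella_australis),Hylobates_montanus))),(Picea_fluviatilis,Cercopithecus_borealis)).
Branch lengths along that path: 0.084 + 0.961 + 0.476 + 0.538 + 0.482 + 0.082 = 2.623.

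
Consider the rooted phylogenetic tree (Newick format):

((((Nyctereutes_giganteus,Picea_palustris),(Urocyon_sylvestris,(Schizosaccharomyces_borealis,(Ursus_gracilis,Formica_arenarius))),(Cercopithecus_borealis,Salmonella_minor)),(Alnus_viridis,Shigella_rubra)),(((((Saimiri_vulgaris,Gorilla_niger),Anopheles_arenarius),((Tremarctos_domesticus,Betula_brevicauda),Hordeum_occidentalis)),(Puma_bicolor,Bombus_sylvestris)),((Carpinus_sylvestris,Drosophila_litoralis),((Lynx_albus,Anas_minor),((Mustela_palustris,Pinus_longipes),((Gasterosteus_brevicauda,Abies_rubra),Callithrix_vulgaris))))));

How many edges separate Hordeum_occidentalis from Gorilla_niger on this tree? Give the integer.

5

The MRCA of Hordeum_occidentalis and Gorilla_niger is the node subtending (((Saimiri_vulgaris,Gorilla_niger),Anopheles_arenarius),((Tremarctos_domesticus,Betula_brevicauda),Hordeum_occidentalis)).
From Hordeum_occidentalis up to that node: 2 branches. From Gorilla_niger up to the same node: 3 branches. Total: 2 + 3 = 5.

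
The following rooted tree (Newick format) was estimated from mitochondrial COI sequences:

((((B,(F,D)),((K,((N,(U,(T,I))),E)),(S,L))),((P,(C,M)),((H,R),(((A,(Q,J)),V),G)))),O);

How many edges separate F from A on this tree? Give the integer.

The MRCA of F and A is the node subtending (((B,(F,D)),((K,((N,(U,(T,I))),E)),(S,L))),((P,(C,M)),((H,R),(((A,(Q,J)),V),G)))).
From F up to that node: 4 branches. From A up to the same node: 6 branches. Total: 4 + 6 = 10.

10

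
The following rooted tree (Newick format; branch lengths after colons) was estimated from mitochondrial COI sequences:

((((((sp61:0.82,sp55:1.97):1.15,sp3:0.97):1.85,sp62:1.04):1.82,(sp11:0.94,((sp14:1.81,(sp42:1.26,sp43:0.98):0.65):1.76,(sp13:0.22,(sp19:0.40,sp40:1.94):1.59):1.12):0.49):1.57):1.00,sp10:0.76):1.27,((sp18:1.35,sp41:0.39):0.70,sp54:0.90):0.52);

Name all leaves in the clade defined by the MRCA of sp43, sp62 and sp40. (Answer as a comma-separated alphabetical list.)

sp11, sp13, sp14, sp19, sp3, sp40, sp42, sp43, sp55, sp61, sp62

Tracing sp43: it sits inside (sp42,sp43).
Tracing sp62: it sits inside (((sp61,sp55),sp3),sp62).
Tracing sp40: it sits inside (sp19,sp40).
The smallest clade enclosing all 3 is ((((sp61,sp55),sp3),sp62),(sp11,((sp14,(sp42,sp43)),(sp13,(sp19,sp40))))); the answer is its 11 terminal taxa in alphabetical order.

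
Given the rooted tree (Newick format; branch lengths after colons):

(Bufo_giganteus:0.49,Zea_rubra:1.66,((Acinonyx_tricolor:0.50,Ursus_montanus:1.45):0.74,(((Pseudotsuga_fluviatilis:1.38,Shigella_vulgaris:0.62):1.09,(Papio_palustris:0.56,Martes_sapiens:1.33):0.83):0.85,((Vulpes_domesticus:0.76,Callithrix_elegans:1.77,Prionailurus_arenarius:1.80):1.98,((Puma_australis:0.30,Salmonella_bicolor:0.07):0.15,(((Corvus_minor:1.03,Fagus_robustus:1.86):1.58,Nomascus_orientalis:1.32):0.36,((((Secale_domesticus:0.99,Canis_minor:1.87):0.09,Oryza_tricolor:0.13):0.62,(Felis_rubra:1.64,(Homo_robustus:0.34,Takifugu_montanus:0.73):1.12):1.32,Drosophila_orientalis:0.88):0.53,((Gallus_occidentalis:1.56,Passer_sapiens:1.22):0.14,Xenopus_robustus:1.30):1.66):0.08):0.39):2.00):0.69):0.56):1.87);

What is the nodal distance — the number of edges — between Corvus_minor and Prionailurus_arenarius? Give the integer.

7

The MRCA of Corvus_minor and Prionailurus_arenarius is the node subtending ((Vulpes_domesticus,Callithrix_elegans,Prionailurus_arenarius),((Puma_australis,Salmonella_bicolor),(((Corvus_minor,Fagus_robustus),Nomascus_orientalis),((((Secale_domesticus,Canis_minor),Oryza_tricolor),(Felis_rubra,(Homo_robustus,Takifugu_montanus)),Drosophila_orientalis),((Gallus_occidentalis,Passer_sapiens),Xenopus_robustus))))).
From Corvus_minor up to that node: 5 branches. From Prionailurus_arenarius up to the same node: 2 branches. Total: 5 + 2 = 7.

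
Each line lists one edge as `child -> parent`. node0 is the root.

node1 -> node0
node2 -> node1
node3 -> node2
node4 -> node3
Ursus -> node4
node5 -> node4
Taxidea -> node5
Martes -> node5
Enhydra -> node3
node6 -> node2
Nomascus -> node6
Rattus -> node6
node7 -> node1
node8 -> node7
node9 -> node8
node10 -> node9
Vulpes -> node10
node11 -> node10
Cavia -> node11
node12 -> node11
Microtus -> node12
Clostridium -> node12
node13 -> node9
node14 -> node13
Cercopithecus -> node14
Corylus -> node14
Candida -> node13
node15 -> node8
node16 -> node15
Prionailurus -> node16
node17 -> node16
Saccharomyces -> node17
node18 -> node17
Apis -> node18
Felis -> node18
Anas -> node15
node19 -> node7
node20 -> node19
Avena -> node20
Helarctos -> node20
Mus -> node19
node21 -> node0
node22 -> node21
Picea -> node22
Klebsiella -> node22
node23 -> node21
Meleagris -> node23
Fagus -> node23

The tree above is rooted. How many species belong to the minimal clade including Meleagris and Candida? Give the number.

25

The MRCA of Meleagris and Candida is the root, so the clade is the entire tree.
That clade contains 25 terminal taxa: Anas, Apis, Avena, Candida, Cavia, Cercopithecus, Clostridium, Corylus, Enhydra, Fagus, Felis, Helarctos, Klebsiella, Martes, Meleagris, Microtus, Mus, Nomascus, Picea, Prionailurus, Rattus, Saccharomyces, Taxidea, Ursus, Vulpes.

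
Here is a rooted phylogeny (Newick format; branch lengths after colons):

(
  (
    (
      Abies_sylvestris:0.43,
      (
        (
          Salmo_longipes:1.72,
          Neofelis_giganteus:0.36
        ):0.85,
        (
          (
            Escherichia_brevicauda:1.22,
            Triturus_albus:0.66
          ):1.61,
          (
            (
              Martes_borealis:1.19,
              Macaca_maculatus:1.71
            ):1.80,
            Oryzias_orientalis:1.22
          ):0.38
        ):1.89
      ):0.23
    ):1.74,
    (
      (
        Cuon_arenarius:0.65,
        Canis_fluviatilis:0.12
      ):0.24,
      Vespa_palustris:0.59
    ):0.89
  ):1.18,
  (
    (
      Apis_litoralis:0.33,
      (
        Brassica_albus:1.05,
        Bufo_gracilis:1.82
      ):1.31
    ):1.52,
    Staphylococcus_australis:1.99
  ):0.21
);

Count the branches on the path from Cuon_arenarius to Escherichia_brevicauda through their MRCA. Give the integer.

The MRCA of Cuon_arenarius and Escherichia_brevicauda is the node subtending ((Abies_sylvestris,((Salmo_longipes,Neofelis_giganteus),((Escherichia_brevicauda,Triturus_albus),((Martes_borealis,Macaca_maculatus),Oryzias_orientalis)))),((Cuon_arenarius,Canis_fluviatilis),Vespa_palustris)).
From Cuon_arenarius up to that node: 3 branches. From Escherichia_brevicauda up to the same node: 5 branches. Total: 3 + 5 = 8.

8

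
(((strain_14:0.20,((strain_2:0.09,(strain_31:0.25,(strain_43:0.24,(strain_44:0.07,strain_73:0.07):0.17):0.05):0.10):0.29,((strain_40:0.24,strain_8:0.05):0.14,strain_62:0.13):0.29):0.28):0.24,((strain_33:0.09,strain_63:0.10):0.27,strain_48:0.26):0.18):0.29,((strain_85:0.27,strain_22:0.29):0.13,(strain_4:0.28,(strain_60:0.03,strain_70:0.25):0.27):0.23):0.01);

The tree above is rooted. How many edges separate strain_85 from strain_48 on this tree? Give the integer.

6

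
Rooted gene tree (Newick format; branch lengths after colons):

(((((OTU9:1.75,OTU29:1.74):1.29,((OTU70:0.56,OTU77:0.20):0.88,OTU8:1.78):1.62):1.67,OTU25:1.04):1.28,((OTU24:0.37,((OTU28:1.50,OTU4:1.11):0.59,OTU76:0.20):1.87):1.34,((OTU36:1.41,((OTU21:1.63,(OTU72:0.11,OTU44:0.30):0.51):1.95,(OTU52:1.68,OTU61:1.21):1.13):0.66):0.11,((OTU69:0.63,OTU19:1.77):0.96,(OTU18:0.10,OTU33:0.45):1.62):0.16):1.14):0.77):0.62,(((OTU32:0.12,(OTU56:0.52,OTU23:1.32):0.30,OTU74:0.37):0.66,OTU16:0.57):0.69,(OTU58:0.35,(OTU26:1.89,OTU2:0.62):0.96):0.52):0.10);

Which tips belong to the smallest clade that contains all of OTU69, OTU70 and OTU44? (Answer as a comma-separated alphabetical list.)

Tracing OTU69: it sits inside (OTU69,OTU19).
Tracing OTU70: it sits inside (OTU70,OTU77).
Tracing OTU44: it sits inside (OTU72,OTU44).
The smallest clade enclosing all 3 is ((((OTU9,OTU29),((OTU70,OTU77),OTU8)),OTU25),((OTU24,((OTU28,OTU4),OTU76)),((OTU36,((OTU21,(OTU72,OTU44)),(OTU52,OTU61))),((OTU69,OTU19),(OTU18,OTU33))))); the answer is its 20 terminal taxa in alphabetical order.

OTU18, OTU19, OTU21, OTU24, OTU25, OTU28, OTU29, OTU33, OTU36, OTU4, OTU44, OTU52, OTU61, OTU69, OTU70, OTU72, OTU76, OTU77, OTU8, OTU9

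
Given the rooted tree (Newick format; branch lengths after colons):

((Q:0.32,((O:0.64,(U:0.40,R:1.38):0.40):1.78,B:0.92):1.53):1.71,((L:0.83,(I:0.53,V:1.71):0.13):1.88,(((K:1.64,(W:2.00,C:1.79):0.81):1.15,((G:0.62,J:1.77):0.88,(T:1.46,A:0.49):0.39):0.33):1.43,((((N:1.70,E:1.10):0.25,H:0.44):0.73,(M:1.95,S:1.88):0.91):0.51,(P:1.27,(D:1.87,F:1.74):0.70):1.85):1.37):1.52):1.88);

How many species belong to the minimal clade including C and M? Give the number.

The MRCA of C and M is the node subtending (((K,(W,C)),((G,J),(T,A))),((((N,E),H),(M,S)),(P,(D,F)))).
That clade contains 15 terminal taxa: A, C, D, E, F, G, H, J, K, M, N, P, S, T, W.

15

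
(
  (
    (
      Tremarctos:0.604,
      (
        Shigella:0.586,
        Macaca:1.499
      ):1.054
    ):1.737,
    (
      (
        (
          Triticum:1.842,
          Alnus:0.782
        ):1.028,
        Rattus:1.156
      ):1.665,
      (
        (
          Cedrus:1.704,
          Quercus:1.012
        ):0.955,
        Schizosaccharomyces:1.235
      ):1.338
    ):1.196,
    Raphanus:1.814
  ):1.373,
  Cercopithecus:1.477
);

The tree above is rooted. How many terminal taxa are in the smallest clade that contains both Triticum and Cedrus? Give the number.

6

The MRCA of Triticum and Cedrus is the node subtending (((Triticum,Alnus),Rattus),((Cedrus,Quercus),Schizosaccharomyces)).
That clade contains 6 terminal taxa: Alnus, Cedrus, Quercus, Rattus, Schizosaccharomyces, Triticum.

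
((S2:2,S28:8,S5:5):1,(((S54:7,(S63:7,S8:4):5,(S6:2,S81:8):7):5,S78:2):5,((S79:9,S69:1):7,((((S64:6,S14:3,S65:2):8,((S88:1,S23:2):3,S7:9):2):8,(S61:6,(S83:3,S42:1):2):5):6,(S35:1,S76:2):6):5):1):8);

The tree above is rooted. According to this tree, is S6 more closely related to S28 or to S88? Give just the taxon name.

The MRCA of S6 and S88 subtends (((S54,(S63,S8),(S6,S81)),S78),((S79,S69),((((S64,S14,S65),((S88,S23),S7)),(S61,(S83,S42))),(S35,S76)))) (19 taxa).
The MRCA of S6 and S28 is the root, subtending the entire tree (22 taxa).
The first is nested inside the second, so S6 shares a more recent common ancestor with S88.

S88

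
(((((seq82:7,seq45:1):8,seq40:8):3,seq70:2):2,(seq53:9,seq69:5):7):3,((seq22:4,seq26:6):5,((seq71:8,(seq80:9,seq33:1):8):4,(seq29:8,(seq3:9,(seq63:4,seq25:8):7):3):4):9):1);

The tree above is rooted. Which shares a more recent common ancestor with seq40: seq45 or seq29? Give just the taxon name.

seq45

The MRCA of seq40 and seq45 subtends ((seq82,seq45),seq40) (3 taxa).
The MRCA of seq40 and seq29 is the root, subtending the entire tree (15 taxa).
The first is nested inside the second, so seq40 shares a more recent common ancestor with seq45.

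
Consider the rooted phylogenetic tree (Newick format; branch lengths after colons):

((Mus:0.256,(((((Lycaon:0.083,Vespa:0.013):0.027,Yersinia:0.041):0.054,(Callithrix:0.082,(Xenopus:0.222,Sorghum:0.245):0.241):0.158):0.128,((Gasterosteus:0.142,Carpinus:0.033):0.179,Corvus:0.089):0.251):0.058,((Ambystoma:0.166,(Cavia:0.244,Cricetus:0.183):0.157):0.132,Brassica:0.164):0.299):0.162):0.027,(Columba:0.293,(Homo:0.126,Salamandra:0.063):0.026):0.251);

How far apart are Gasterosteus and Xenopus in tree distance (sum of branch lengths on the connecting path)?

1.321

The path runs Gasterosteus → … → MRCA → … → Xenopus; the MRCA is the node subtending ((((Lycaon,Vespa),Yersinia),(Callithrix,(Xenopus,Sorghum))),((Gasterosteus,Carpinus),Corvus)).
Branch lengths along that path: 0.142 + 0.179 + 0.251 + 0.128 + 0.158 + 0.241 + 0.222 = 1.321.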